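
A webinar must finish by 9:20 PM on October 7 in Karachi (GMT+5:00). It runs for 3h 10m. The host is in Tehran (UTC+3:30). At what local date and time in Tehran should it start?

Target end time in UTC: 9:20 PM − 5:00 = 4:20 PM on Oct 7.
Subtract 3 hours 10 minutes → start 1:10 PM UTC on Oct 7.
Tehran is UTC+3:30: 1:10 PM + 3:30 = 4:40 PM on Oct 7.

4:40 PM on October 7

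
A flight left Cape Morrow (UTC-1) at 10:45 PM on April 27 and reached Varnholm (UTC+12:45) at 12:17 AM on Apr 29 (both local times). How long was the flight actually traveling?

Varnholm is 13:45 ahead of Cape Morrow.
Clock-face elapsed time (ignoring zones) is 25 hours 32 minutes.
Actual elapsed = 25 hours 32 minutes − 13:45 = 11 hours 47 minutes.

11 hours 47 minutes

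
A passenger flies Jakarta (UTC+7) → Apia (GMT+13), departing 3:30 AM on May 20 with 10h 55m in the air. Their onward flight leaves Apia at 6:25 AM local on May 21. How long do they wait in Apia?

10 hours

Convert departure to UTC: 3:30 AM − 7:00 = 8:30 PM UTC on May 19.
Add 10 hours 55 minutes flight time → 7:25 AM UTC (May 20).
Apia is UTC+13:00, so local arrival = 7:25 AM + 13:00 = 8:25 PM on May 20.
Layover = 6:25 AM − 8:25 PM (+1 day) = 10 hours.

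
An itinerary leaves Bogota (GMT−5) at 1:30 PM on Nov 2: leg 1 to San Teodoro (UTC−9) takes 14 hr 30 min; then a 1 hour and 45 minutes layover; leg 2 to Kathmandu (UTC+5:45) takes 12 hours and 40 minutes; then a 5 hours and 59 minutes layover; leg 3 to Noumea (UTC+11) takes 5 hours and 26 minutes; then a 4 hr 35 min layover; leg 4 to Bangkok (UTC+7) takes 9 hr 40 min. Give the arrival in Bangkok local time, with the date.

8:05 AM on November 5

Convert departure to UTC: 1:30 PM + 5:00 = 6:30 PM UTC on Nov 2.
Add 14 hours and 30 minutes leg 1 → 9:00 AM UTC (Nov 3).
Add 1 hour 45 minutes layover in San Teodoro → 10:45 AM UTC.
Add 12 hours and 40 minutes leg 2 → 11:25 PM UTC.
Add 5 hours 59 minutes layover in Kathmandu → 5:24 AM UTC (Nov 4).
Add 5 hours 26 minutes leg 3 → 10:50 AM UTC.
Add 4 hours and 35 minutes layover in Noumea → 3:25 PM UTC.
Add 9 hours and 40 minutes leg 4 → 1:05 AM UTC (Nov 5).
Bangkok is UTC+7:00, so local arrival = 1:05 AM + 7:00 = 8:05 AM on Nov 5.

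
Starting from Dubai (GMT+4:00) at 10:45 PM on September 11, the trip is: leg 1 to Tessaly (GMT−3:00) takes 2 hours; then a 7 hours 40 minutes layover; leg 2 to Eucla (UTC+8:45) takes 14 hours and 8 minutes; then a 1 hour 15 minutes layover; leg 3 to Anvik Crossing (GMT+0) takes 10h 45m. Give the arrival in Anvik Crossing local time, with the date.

6:33 AM on September 13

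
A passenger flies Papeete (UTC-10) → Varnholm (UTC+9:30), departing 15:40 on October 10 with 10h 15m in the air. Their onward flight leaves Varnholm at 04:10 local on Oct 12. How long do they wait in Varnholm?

6 hours 45 minutes

Convert departure to UTC: 15:40 + 10:00 = 01:40 UTC on Oct 11.
Add 10 hours 15 minutes flight time → 11:55 UTC.
Varnholm is UTC+9:30, so local arrival = 11:55 + 9:30 = 21:25 on Oct 11.
Layover = 04:10 − 21:25 (+1 day) = 6 hours 45 minutes.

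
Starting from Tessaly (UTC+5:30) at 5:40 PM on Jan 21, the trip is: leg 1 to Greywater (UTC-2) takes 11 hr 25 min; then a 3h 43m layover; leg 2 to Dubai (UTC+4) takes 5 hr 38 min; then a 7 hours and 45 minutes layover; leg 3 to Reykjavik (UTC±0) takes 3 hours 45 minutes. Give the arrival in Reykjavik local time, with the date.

Convert departure to UTC: 5:40 PM − 5:30 = 12:10 PM UTC on Jan 21.
Add 11 hours 25 minutes leg 1 → 11:35 PM UTC.
Add 3 hours 43 minutes layover in Greywater → 3:18 AM UTC (Jan 22).
Add 5 hours and 38 minutes leg 2 → 8:56 AM UTC.
Add 7 hours 45 minutes layover in Dubai → 4:41 PM UTC.
Add 3 hours 45 minutes leg 3 → 8:26 PM UTC.
Reykjavik is UTC+0, so local arrival is the same: 8:26 PM on Jan 22.

8:26 PM on January 22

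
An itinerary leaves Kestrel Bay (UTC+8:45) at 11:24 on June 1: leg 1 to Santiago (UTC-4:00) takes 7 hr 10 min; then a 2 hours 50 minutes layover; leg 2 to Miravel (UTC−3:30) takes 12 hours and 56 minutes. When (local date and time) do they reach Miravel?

Convert departure to UTC: 11:24 − 8:45 = 02:39 UTC on Jun 1.
Add 7 hours and 10 minutes leg 1 → 09:49 UTC.
Add 2 hours and 50 minutes layover in Santiago → 12:39 UTC.
Add 12 hours and 56 minutes leg 2 → 01:35 UTC (Jun 2).
Miravel is UTC−3:30, so local arrival = 01:35 − 3:30 = 22:05 on Jun 1.

22:05 on June 1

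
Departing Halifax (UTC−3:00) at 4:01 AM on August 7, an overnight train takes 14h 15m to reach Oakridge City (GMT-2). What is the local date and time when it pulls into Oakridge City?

7:16 PM on August 7

Convert departure to UTC: 4:01 AM + 3:00 = 7:01 AM UTC on Aug 7.
Add 14 hours 15 minutes travel time → 9:16 PM UTC.
Oakridge City is UTC−2:00, so local arrival = 9:16 PM − 2:00 = 7:16 PM on Aug 7.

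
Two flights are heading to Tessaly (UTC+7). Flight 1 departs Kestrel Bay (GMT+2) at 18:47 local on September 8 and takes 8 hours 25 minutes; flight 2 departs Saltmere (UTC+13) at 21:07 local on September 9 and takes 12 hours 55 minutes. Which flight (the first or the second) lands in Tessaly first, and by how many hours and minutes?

the first, by 19 hours 50 minutes

Flight 1 in UTC: 18:47 − 2:00 = 16:47 on Sep 8.
+8 hours 25 minutes → arrive 01:12 UTC on Sep 9.
Flight 2 in UTC: 21:07 − 13:00 = 08:07 on Sep 9.
+12 hours and 55 minutes → arrive 21:02 UTC on Sep 9.
Flight 1 lands earlier by 19 hours 50 minutes.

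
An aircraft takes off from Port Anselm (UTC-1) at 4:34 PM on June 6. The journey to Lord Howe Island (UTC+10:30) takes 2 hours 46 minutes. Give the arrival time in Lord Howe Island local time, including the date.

Convert departure to UTC: 4:34 PM + 1:00 = 5:34 PM UTC on Jun 6.
Add 2 hours 46 minutes travel time → 8:20 PM UTC.
Lord Howe Island is UTC+10:30, so local arrival = 8:20 PM + 10:30 = 6:50 AM on Jun 7.

6:50 AM on Jun 7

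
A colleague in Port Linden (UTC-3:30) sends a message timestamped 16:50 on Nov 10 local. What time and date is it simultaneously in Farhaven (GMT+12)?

In UTC: 16:50 + 3:30 = 20:20 on Nov 10.
Farhaven is UTC+12:00: 20:20 + 12:00 = 08:20 on Nov 11.

08:20 on November 11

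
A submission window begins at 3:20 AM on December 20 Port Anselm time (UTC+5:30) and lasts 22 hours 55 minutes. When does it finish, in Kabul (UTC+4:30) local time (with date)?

1:15 AM on Dec 21

Convert start to UTC: 3:20 AM − 5:30 = 9:50 PM UTC on Dec 19.
Add 22 hours and 55 minutes duration → 8:45 PM UTC (Dec 20).
Kabul is UTC+4:30, so local end time = 8:45 PM + 4:30 = 1:15 AM on Dec 21.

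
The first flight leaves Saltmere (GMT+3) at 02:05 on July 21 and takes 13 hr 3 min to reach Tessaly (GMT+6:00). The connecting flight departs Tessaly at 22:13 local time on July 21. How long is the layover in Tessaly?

4 hours 5 minutes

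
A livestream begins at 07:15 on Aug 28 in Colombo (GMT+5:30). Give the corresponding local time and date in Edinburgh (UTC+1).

02:45 on August 28

In UTC: 07:15 − 5:30 = 01:45 on Aug 28.
Edinburgh is UTC+1:00: 01:45 + 1:00 = 02:45 on Aug 28.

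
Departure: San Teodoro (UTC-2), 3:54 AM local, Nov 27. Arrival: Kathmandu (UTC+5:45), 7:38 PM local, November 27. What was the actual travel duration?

Kathmandu is 7:45 ahead of San Teodoro.
Clock-face elapsed time (ignoring zones) is 15 hours 44 minutes.
Actual elapsed = 15 hours 44 minutes − 7:45 = 7 hours 59 minutes.

7 hours 59 minutes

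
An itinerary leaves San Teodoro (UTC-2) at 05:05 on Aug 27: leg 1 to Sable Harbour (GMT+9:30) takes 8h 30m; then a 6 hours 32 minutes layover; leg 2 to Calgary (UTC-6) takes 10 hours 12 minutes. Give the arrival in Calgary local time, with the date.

02:19 on August 28

Convert departure to UTC: 05:05 + 2:00 = 07:05 UTC on Aug 27.
Add 8 hours and 30 minutes leg 1 → 15:35 UTC.
Add 6 hours and 32 minutes layover in Sable Harbour → 22:07 UTC.
Add 10 hours 12 minutes leg 2 → 08:19 UTC (Aug 28).
Calgary is UTC−6:00, so local arrival = 08:19 − 6:00 = 02:19 on Aug 28.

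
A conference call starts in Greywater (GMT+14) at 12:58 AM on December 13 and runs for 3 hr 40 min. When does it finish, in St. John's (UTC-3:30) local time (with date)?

St. John's is 17:30 behind Greywater.
After 3 hours 40 minutes it is 4:38 AM in Greywater.
Shift by the zone difference: 4:38 AM − 17:30 = 11:08 AM on Dec 12 in St. John's.

11:08 AM on December 12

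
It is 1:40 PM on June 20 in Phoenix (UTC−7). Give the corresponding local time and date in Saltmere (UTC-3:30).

5:10 PM on June 20

In UTC: 1:40 PM + 7:00 = 8:40 PM on Jun 20.
Saltmere is UTC−3:30: 8:40 PM − 3:30 = 5:10 PM on Jun 20.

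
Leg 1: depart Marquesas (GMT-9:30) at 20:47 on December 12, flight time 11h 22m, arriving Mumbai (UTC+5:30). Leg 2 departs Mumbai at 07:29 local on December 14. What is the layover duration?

8 hours 20 minutes

Convert departure to UTC: 20:47 + 9:30 = 06:17 UTC on Dec 13.
Add 11 hours and 22 minutes flight time → 17:39 UTC.
Mumbai is UTC+5:30, so local arrival = 17:39 + 5:30 = 23:09 on Dec 13.
Layover = 07:29 − 23:09 (+1 day) = 8 hours 20 minutes.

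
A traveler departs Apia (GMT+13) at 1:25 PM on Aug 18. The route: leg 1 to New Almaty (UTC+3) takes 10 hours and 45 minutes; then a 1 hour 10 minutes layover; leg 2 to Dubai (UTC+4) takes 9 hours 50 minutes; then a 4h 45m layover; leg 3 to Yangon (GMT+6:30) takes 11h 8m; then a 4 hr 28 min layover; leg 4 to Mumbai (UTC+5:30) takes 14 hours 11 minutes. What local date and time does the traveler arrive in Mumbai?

Convert departure to UTC: 1:25 PM − 13:00 = 12:25 AM UTC on Aug 18.
Add 10 hours and 45 minutes leg 1 → 11:10 AM UTC.
Add 1 hour and 10 minutes layover in New Almaty → 12:20 PM UTC.
Add 9 hours 50 minutes leg 2 → 10:10 PM UTC.
Add 4 hours 45 minutes layover in Dubai → 2:55 AM UTC (Aug 19).
Add 11 hours 8 minutes leg 3 → 2:03 PM UTC.
Add 4 hours and 28 minutes layover in Yangon → 6:31 PM UTC.
Add 14 hours and 11 minutes leg 4 → 8:42 AM UTC (Aug 20).
Mumbai is UTC+5:30, so local arrival = 8:42 AM + 5:30 = 2:12 PM on Aug 20.

2:12 PM on August 20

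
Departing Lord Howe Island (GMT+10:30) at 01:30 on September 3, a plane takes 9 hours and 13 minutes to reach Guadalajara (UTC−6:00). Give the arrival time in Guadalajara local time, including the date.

18:13 on September 2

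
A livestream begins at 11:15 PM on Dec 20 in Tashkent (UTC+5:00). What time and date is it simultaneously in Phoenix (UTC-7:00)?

11:15 AM on December 20

In UTC: 11:15 PM − 5:00 = 6:15 PM on Dec 20.
Phoenix is UTC−7:00: 6:15 PM − 7:00 = 11:15 AM on Dec 20.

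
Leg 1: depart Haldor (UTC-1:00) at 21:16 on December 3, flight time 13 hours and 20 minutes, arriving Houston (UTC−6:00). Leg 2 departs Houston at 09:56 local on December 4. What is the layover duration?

Convert departure to UTC: 21:16 + 1:00 = 22:16 UTC on Dec 3.
Add 13 hours 20 minutes flight time → 11:36 UTC (Dec 4).
Houston is UTC−6:00, so local arrival = 11:36 − 6:00 = 05:36 on Dec 4.
Layover = 09:56 − 05:36 = 4 hours 20 minutes.

4 hours 20 minutes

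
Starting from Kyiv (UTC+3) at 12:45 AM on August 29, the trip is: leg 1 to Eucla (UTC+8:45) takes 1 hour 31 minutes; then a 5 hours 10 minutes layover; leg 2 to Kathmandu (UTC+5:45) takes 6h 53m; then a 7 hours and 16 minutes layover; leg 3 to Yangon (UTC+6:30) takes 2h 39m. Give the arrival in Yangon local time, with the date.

Convert departure to UTC: 12:45 AM − 3:00 = 9:45 PM UTC on Aug 28.
Add 1 hour 31 minutes leg 1 → 11:16 PM UTC.
Add 5 hours and 10 minutes layover in Eucla → 4:26 AM UTC (Aug 29).
Add 6 hours 53 minutes leg 2 → 11:19 AM UTC.
Add 7 hours and 16 minutes layover in Kathmandu → 6:35 PM UTC.
Add 2 hours 39 minutes leg 3 → 9:14 PM UTC.
Yangon is UTC+6:30, so local arrival = 9:14 PM + 6:30 = 3:44 AM on Aug 30.

3:44 AM on August 30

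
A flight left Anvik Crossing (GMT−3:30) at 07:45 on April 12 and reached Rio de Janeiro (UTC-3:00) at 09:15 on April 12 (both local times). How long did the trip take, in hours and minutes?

Departure in UTC: 07:45 + 3:30 = 11:15 on Apr 12.
Arrival in UTC: 09:15 + 3:00 = 12:15 on Apr 12.
Elapsed = 12:15 − 11:15 = 1 hour.

1 hour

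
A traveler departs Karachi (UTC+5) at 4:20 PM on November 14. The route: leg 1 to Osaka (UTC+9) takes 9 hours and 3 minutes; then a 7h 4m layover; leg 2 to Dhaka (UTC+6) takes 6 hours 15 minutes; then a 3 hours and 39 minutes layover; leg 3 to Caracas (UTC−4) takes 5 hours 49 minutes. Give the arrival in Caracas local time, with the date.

Convert departure to UTC: 4:20 PM − 5:00 = 11:20 AM UTC on Nov 14.
Add 9 hours and 3 minutes leg 1 → 8:23 PM UTC.
Add 7 hours and 4 minutes layover in Osaka → 3:27 AM UTC (Nov 15).
Add 6 hours 15 minutes leg 2 → 9:42 AM UTC.
Add 3 hours and 39 minutes layover in Dhaka → 1:21 PM UTC.
Add 5 hours 49 minutes leg 3 → 7:10 PM UTC.
Caracas is UTC−4:00, so local arrival = 7:10 PM − 4:00 = 3:10 PM on Nov 15.

3:10 PM on November 15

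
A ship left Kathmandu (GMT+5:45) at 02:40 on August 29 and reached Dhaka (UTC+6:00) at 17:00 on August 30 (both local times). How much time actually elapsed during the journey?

Departure in UTC: 02:40 − 5:45 = 20:55 on Aug 28.
Arrival in UTC: 17:00 − 6:00 = 11:00 on Aug 30.
Elapsed = 11:00 − 20:55 (+2 days) = 38 hours 5 minutes.

38 hours 5 minutes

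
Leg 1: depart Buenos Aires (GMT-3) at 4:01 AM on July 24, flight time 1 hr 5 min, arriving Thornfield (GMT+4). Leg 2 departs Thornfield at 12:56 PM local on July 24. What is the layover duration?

Convert departure to UTC: 4:01 AM + 3:00 = 7:01 AM UTC on Jul 24.
Add 1 hour and 5 minutes flight time → 8:06 AM UTC.
Thornfield is UTC+4:00, so local arrival = 8:06 AM + 4:00 = 12:06 PM on Jul 24.
Layover = 12:56 PM − 12:06 PM = 50 minutes.

50 minutes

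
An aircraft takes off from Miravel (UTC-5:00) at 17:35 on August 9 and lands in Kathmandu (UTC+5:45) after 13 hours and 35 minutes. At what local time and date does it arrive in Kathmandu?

17:55 on Aug 10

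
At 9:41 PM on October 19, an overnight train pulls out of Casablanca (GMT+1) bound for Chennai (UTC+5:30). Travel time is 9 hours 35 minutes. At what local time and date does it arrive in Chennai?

Convert departure to UTC: 9:41 PM − 1:00 = 8:41 PM UTC on Oct 19.
Add 9 hours 35 minutes travel time → 6:16 AM UTC (Oct 20).
Chennai is UTC+5:30, so local arrival = 6:16 AM + 5:30 = 11:46 AM on Oct 20.

11:46 AM on Oct 20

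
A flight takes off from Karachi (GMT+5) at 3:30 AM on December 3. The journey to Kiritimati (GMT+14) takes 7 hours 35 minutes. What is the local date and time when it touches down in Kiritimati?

Convert departure to UTC: 3:30 AM − 5:00 = 10:30 PM UTC on Dec 2.
Add 7 hours 35 minutes travel time → 6:05 AM UTC (Dec 3).
Kiritimati is UTC+14:00, so local arrival = 6:05 AM + 14:00 = 8:05 PM on Dec 3.

8:05 PM on December 3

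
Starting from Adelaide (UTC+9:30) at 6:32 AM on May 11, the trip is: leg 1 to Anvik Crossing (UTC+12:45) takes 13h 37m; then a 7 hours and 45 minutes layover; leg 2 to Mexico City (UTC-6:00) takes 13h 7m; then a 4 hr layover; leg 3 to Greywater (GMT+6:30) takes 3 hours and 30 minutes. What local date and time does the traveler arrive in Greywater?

Convert departure to UTC: 6:32 AM − 9:30 = 9:02 PM UTC on May 10.
Add 13 hours 37 minutes leg 1 → 10:39 AM UTC (May 11).
Add 7 hours and 45 minutes layover in Anvik Crossing → 6:24 PM UTC.
Add 13 hours 7 minutes leg 2 → 7:31 AM UTC (May 12).
Add 4 hours layover in Mexico City → 11:31 AM UTC.
Add 3 hours and 30 minutes leg 3 → 3:01 PM UTC.
Greywater is UTC+6:30, so local arrival = 3:01 PM + 6:30 = 9:31 PM on May 12.

9:31 PM on May 12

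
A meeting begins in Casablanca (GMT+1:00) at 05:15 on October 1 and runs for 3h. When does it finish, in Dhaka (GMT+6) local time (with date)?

13:15 on Oct 1

Convert start to UTC: 05:15 − 1:00 = 04:15 UTC on Oct 1.
Add 3 hours duration → 07:15 UTC.
Dhaka is UTC+6:00, so local end time = 07:15 + 6:00 = 13:15 on Oct 1.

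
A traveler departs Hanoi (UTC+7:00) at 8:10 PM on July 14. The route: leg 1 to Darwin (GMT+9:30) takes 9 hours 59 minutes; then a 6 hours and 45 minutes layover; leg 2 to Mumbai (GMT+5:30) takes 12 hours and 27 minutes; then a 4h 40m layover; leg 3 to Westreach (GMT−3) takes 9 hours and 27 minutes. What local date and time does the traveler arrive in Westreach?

5:28 AM on July 16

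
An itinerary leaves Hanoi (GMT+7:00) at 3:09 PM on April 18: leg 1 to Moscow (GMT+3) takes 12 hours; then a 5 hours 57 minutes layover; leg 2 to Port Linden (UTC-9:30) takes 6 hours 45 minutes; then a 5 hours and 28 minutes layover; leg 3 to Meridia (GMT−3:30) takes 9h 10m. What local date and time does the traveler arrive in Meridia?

7:59 PM on April 19

Convert departure to UTC: 3:09 PM − 7:00 = 8:09 AM UTC on Apr 18.
Add 12 hours leg 1 → 8:09 PM UTC.
Add 5 hours 57 minutes layover in Moscow → 2:06 AM UTC (Apr 19).
Add 6 hours and 45 minutes leg 2 → 8:51 AM UTC.
Add 5 hours 28 minutes layover in Port Linden → 2:19 PM UTC.
Add 9 hours 10 minutes leg 3 → 11:29 PM UTC.
Meridia is UTC−3:30, so local arrival = 11:29 PM − 3:30 = 7:59 PM on Apr 19.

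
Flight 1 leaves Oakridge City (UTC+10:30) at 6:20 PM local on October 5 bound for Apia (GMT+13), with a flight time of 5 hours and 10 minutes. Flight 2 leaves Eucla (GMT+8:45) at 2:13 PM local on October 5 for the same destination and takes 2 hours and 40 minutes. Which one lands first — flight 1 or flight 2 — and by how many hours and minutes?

the second, by 4 hours 52 minutes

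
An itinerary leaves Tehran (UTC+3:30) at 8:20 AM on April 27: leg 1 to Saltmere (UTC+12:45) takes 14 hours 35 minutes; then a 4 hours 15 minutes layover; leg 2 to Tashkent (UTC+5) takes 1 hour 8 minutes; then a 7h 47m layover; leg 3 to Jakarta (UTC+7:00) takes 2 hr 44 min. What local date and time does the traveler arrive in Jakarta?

6:19 PM on April 28

Convert departure to UTC: 8:20 AM − 3:30 = 4:50 AM UTC on Apr 27.
Add 14 hours 35 minutes leg 1 → 7:25 PM UTC.
Add 4 hours 15 minutes layover in Saltmere → 11:40 PM UTC.
Add 1 hour 8 minutes leg 2 → 12:48 AM UTC (Apr 28).
Add 7 hours 47 minutes layover in Tashkent → 8:35 AM UTC.
Add 2 hours 44 minutes leg 3 → 11:19 AM UTC.
Jakarta is UTC+7:00, so local arrival = 11:19 AM + 7:00 = 6:19 PM on Apr 28.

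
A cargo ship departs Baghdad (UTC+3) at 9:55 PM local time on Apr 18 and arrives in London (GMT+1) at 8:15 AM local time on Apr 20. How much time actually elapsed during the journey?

36 hours 20 minutes

Departure in UTC: 9:55 PM − 3:00 = 6:55 PM on Apr 18.
Arrival in UTC: 8:15 AM − 1:00 = 7:15 AM on Apr 20.
Elapsed = 7:15 AM − 6:55 PM (+2 days) = 36 hours 20 minutes.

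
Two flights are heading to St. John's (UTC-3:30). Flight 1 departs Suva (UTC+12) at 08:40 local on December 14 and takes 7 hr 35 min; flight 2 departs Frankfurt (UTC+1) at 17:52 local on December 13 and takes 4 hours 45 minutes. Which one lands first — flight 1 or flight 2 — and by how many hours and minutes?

Flight 1 in UTC: 08:40 − 12:00 = 20:40 on Dec 13.
+7 hours 35 minutes → arrive 04:15 UTC on Dec 14.
Flight 2 in UTC: 17:52 − 1:00 = 16:52 on Dec 13.
+4 hours and 45 minutes → arrive 21:37 UTC on Dec 13.
Flight 2 lands earlier by 6 hours 38 minutes.

the second, by 6 hours 38 minutes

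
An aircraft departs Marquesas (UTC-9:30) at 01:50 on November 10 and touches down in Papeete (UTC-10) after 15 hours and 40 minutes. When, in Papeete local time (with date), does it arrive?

17:00 on Nov 10

Papeete is 0:30 behind Marquesas.
After 15 hours 40 minutes it is 17:30 in Marquesas.
Shift by the zone difference: 17:30 − 0:30 = 17:00 on Nov 10 in Papeete.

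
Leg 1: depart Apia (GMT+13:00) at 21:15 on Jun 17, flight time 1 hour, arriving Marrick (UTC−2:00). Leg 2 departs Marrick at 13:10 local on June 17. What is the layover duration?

5 hours 55 minutes

Convert departure to UTC: 21:15 − 13:00 = 08:15 UTC on Jun 17.
Add 1 hour flight time → 09:15 UTC.
Marrick is UTC−2:00, so local arrival = 09:15 − 2:00 = 07:15 on Jun 17.
Layover = 13:10 − 07:15 = 5 hours 55 minutes.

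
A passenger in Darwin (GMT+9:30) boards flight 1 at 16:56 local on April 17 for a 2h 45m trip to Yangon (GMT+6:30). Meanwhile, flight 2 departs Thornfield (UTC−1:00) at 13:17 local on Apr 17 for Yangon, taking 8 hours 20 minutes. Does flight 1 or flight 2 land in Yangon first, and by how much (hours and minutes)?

Flight 1 in UTC: 16:56 − 9:30 = 07:26 on Apr 17.
+2 hours and 45 minutes → arrive 10:11 UTC on Apr 17.
Flight 2 in UTC: 13:17 + 1:00 = 14:17 on Apr 17.
+8 hours and 20 minutes → arrive 22:37 UTC on Apr 17.
Flight 1 lands earlier by 12 hours 26 minutes.

the first, by 12 hours 26 minutes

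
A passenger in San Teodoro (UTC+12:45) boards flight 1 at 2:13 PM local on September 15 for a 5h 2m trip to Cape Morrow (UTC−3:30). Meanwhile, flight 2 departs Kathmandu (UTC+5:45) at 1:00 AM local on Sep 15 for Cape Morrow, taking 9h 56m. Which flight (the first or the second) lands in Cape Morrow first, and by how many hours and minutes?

the second, by 1 hour 19 minutes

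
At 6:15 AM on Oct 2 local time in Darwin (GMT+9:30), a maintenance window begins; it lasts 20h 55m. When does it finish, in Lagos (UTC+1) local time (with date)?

6:40 PM on October 2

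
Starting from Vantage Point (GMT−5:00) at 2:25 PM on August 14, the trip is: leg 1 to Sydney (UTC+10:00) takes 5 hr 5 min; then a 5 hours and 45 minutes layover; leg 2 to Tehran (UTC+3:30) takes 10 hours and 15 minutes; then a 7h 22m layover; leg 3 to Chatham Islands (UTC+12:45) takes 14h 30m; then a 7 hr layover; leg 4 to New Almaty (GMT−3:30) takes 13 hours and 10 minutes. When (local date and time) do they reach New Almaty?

Convert departure to UTC: 2:25 PM + 5:00 = 7:25 PM UTC on Aug 14.
Add 5 hours 5 minutes leg 1 → 12:30 AM UTC (Aug 15).
Add 5 hours and 45 minutes layover in Sydney → 6:15 AM UTC.
Add 10 hours and 15 minutes leg 2 → 4:30 PM UTC.
Add 7 hours 22 minutes layover in Tehran → 11:52 PM UTC.
Add 14 hours and 30 minutes leg 3 → 2:22 PM UTC (Aug 16).
Add 7 hours layover in Chatham Islands → 9:22 PM UTC.
Add 13 hours 10 minutes leg 4 → 10:32 AM UTC (Aug 17).
New Almaty is UTC−3:30, so local arrival = 10:32 AM − 3:30 = 7:02 AM on Aug 17.

7:02 AM on Aug 17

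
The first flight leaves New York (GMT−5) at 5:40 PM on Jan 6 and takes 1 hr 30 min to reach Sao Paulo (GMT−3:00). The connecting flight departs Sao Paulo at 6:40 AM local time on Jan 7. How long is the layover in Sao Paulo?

Convert departure to UTC: 5:40 PM + 5:00 = 10:40 PM UTC on Jan 6.
Add 1 hour and 30 minutes flight time → 12:10 AM UTC (Jan 7).
Sao Paulo is UTC−3:00, so local arrival = 12:10 AM − 3:00 = 9:10 PM on Jan 6.
Layover = 6:40 AM − 9:10 PM (+1 day) = 9 hours 30 minutes.

9 hours 30 minutes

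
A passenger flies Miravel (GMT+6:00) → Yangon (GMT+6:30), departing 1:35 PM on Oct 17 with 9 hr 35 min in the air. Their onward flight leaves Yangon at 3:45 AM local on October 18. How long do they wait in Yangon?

4 hours 5 minutes

Convert departure to UTC: 1:35 PM − 6:00 = 7:35 AM UTC on Oct 17.
Add 9 hours and 35 minutes flight time → 5:10 PM UTC.
Yangon is UTC+6:30, so local arrival = 5:10 PM + 6:30 = 11:40 PM on Oct 17.
Layover = 3:45 AM − 11:40 PM (+1 day) = 4 hours 5 minutes.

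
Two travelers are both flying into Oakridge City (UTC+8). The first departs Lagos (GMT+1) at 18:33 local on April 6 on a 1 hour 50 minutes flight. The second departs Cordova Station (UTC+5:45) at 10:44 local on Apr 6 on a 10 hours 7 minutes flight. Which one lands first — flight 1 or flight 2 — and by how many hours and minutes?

the second, by 4 hours 17 minutes

Flight 1 in UTC: 18:33 − 1:00 = 17:33 on Apr 6.
+1 hour and 50 minutes → arrive 19:23 UTC on Apr 6.
Flight 2 in UTC: 10:44 − 5:45 = 04:59 on Apr 6.
+10 hours and 7 minutes → arrive 15:06 UTC on Apr 6.
Flight 2 lands earlier by 4 hours 17 minutes.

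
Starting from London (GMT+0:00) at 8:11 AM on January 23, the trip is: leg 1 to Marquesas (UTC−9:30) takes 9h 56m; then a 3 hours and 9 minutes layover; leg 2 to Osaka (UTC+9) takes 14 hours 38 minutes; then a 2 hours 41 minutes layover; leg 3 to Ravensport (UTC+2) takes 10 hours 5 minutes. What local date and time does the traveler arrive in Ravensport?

London is at UTC+0, so departure is already 8:11 AM UTC on Jan 23.
Add 9 hours 56 minutes leg 1 → 6:07 PM UTC.
Add 3 hours 9 minutes layover in Marquesas → 9:16 PM UTC.
Add 14 hours 38 minutes leg 2 → 11:54 AM UTC (Jan 24).
Add 2 hours and 41 minutes layover in Osaka → 2:35 PM UTC.
Add 10 hours and 5 minutes leg 3 → 12:40 AM UTC (Jan 25).
Ravensport is UTC+2:00, so local arrival = 12:40 AM + 2:00 = 2:40 AM on Jan 25.

2:40 AM on Jan 25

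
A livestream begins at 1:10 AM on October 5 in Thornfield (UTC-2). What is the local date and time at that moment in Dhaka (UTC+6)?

9:10 AM on Oct 5

Dhaka is 8:00 ahead of Thornfield.
Shift by the zone difference: 1:10 AM + 8:00 = 9:10 AM on Oct 5 in Dhaka.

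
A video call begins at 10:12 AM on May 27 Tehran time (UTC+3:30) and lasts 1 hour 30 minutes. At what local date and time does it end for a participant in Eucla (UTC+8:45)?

Convert start to UTC: 10:12 AM − 3:30 = 6:42 AM UTC on May 27.
Add 1 hour and 30 minutes duration → 8:12 AM UTC.
Eucla is UTC+8:45, so local end time = 8:12 AM + 8:45 = 4:57 PM on May 27.

4:57 PM on May 27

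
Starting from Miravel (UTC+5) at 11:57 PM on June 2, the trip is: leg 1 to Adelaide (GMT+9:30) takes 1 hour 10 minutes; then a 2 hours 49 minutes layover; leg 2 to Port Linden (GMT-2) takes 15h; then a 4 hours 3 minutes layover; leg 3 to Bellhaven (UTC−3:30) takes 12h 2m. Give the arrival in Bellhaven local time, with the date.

Convert departure to UTC: 11:57 PM − 5:00 = 6:57 PM UTC on Jun 2.
Add 1 hour 10 minutes leg 1 → 8:07 PM UTC.
Add 2 hours 49 minutes layover in Adelaide → 10:56 PM UTC.
Add 15 hours leg 2 → 1:56 PM UTC (Jun 3).
Add 4 hours and 3 minutes layover in Port Linden → 5:59 PM UTC.
Add 12 hours 2 minutes leg 3 → 6:01 AM UTC (Jun 4).
Bellhaven is UTC−3:30, so local arrival = 6:01 AM − 3:30 = 2:31 AM on Jun 4.

2:31 AM on June 4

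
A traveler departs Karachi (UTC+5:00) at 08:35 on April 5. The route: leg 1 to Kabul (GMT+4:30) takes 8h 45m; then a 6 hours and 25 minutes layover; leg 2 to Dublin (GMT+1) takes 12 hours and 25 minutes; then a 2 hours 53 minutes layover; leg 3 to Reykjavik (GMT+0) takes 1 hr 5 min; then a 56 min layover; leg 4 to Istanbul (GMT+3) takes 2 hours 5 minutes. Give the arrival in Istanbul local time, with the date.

Convert departure to UTC: 08:35 − 5:00 = 03:35 UTC on Apr 5.
Add 8 hours and 45 minutes leg 1 → 12:20 UTC.
Add 6 hours 25 minutes layover in Kabul → 18:45 UTC.
Add 12 hours 25 minutes leg 2 → 07:10 UTC (Apr 6).
Add 2 hours and 53 minutes layover in Dublin → 10:03 UTC.
Add 1 hour 5 minutes leg 3 → 11:08 UTC.
Add 56 minutes layover in Reykjavik → 12:04 UTC.
Add 2 hours 5 minutes leg 4 → 14:09 UTC.
Istanbul is UTC+3:00, so local arrival = 14:09 + 3:00 = 17:09 on Apr 6.

17:09 on April 6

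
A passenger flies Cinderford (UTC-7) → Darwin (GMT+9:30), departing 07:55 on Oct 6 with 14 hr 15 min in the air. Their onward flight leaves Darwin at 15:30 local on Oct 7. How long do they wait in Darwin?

50 minutes

Convert departure to UTC: 07:55 + 7:00 = 14:55 UTC on Oct 6.
Add 14 hours 15 minutes flight time → 05:10 UTC (Oct 7).
Darwin is UTC+9:30, so local arrival = 05:10 + 9:30 = 14:40 on Oct 7.
Layover = 15:30 − 14:40 = 50 minutes.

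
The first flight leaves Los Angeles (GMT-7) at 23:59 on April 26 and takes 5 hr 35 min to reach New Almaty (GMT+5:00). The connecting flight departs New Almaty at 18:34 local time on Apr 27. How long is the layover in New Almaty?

1 hour

Convert departure to UTC: 23:59 + 7:00 = 06:59 UTC on Apr 27.
Add 5 hours and 35 minutes flight time → 12:34 UTC.
New Almaty is UTC+5:00, so local arrival = 12:34 + 5:00 = 17:34 on Apr 27.
Layover = 18:34 − 17:34 = 1 hour.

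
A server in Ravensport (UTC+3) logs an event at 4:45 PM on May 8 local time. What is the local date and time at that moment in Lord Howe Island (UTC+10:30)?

Lord Howe Island is 7:30 ahead of Ravensport.
Shift by the zone difference: 4:45 PM + 7:30 = 12:15 AM on May 9 in Lord Howe Island.

12:15 AM on May 9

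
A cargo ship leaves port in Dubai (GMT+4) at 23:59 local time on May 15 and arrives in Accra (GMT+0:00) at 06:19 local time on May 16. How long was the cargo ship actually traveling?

10 hours 20 minutes

Departure in UTC: 23:59 − 4:00 = 19:59 on May 15.
Arrival is already UTC: 06:19 on May 16.
Elapsed = 06:19 − 19:59 (+1 day) = 10 hours 20 minutes.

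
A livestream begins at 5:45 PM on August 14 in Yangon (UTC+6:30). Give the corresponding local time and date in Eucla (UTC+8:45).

In UTC: 5:45 PM − 6:30 = 11:15 AM on Aug 14.
Eucla is UTC+8:45: 11:15 AM + 8:45 = 8:00 PM on Aug 14.

8:00 PM on Aug 14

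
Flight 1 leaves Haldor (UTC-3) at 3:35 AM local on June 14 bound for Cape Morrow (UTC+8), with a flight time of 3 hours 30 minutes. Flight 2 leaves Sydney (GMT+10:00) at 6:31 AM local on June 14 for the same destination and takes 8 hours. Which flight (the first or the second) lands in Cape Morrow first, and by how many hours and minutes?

the second, by 5 hours 34 minutes

Flight 1 in UTC: 3:35 AM + 3:00 = 6:35 AM on Jun 14.
+3 hours and 30 minutes → arrive 10:05 AM UTC on Jun 14.
Flight 2 in UTC: 6:31 AM − 10:00 = 8:31 PM on Jun 13.
+8 hours → arrive 4:31 AM UTC on Jun 14.
Flight 2 lands earlier by 5 hours 34 minutes.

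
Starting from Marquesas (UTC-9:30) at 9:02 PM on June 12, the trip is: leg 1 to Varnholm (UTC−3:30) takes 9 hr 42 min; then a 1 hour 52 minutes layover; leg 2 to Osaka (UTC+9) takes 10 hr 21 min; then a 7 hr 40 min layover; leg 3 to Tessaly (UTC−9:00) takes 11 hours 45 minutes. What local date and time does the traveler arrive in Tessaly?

2:52 PM on June 14

Convert departure to UTC: 9:02 PM + 9:30 = 6:32 AM UTC on Jun 13.
Add 9 hours and 42 minutes leg 1 → 4:14 PM UTC.
Add 1 hour 52 minutes layover in Varnholm → 6:06 PM UTC.
Add 10 hours and 21 minutes leg 2 → 4:27 AM UTC (Jun 14).
Add 7 hours and 40 minutes layover in Osaka → 12:07 PM UTC.
Add 11 hours 45 minutes leg 3 → 11:52 PM UTC.
Tessaly is UTC−9:00, so local arrival = 11:52 PM − 9:00 = 2:52 PM on Jun 14.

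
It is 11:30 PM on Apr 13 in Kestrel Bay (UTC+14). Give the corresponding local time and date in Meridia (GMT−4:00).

Meridia is 18:00 behind Kestrel Bay.
Shift by the zone difference: 11:30 PM − 18:00 = 5:30 AM on Apr 13 in Meridia.

5:30 AM on April 13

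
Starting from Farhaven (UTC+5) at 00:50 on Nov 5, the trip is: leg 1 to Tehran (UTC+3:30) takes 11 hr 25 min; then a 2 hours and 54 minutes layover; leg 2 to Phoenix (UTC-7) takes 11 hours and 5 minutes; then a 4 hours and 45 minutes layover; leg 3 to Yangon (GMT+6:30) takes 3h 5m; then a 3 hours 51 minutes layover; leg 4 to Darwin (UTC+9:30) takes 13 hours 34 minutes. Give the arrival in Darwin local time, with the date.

07:59 on November 7

Convert departure to UTC: 00:50 − 5:00 = 19:50 UTC on Nov 4.
Add 11 hours 25 minutes leg 1 → 07:15 UTC (Nov 5).
Add 2 hours and 54 minutes layover in Tehran → 10:09 UTC.
Add 11 hours and 5 minutes leg 2 → 21:14 UTC.
Add 4 hours and 45 minutes layover in Phoenix → 01:59 UTC (Nov 6).
Add 3 hours 5 minutes leg 3 → 05:04 UTC.
Add 3 hours 51 minutes layover in Yangon → 08:55 UTC.
Add 13 hours and 34 minutes leg 4 → 22:29 UTC.
Darwin is UTC+9:30, so local arrival = 22:29 + 9:30 = 07:59 on Nov 7.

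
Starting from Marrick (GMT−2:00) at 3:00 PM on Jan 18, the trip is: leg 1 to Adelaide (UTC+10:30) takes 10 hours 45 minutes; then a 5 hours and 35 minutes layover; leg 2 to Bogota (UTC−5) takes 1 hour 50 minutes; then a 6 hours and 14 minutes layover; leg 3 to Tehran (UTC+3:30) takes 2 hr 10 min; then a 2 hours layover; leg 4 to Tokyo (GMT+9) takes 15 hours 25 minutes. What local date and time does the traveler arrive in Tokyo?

Convert departure to UTC: 3:00 PM + 2:00 = 5:00 PM UTC on Jan 18.
Add 10 hours 45 minutes leg 1 → 3:45 AM UTC (Jan 19).
Add 5 hours 35 minutes layover in Adelaide → 9:20 AM UTC.
Add 1 hour 50 minutes leg 2 → 11:10 AM UTC.
Add 6 hours and 14 minutes layover in Bogota → 5:24 PM UTC.
Add 2 hours and 10 minutes leg 3 → 7:34 PM UTC.
Add 2 hours layover in Tehran → 9:34 PM UTC.
Add 15 hours and 25 minutes leg 4 → 12:59 PM UTC (Jan 20).
Tokyo is UTC+9:00, so local arrival = 12:59 PM + 9:00 = 9:59 PM on Jan 20.

9:59 PM on January 20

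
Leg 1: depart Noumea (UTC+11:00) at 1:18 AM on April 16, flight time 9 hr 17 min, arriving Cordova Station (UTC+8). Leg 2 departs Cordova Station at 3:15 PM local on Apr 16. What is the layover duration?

7 hours 40 minutes

Convert departure to UTC: 1:18 AM − 11:00 = 2:18 PM UTC on Apr 15.
Add 9 hours 17 minutes flight time → 11:35 PM UTC.
Cordova Station is UTC+8:00, so local arrival = 11:35 PM + 8:00 = 7:35 AM on Apr 16.
Layover = 3:15 PM − 7:35 AM = 7 hours 40 minutes.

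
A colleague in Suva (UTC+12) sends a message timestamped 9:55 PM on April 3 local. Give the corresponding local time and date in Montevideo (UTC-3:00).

In UTC: 9:55 PM − 12:00 = 9:55 AM on Apr 3.
Montevideo is UTC−3:00: 9:55 AM − 3:00 = 6:55 AM on Apr 3.

6:55 AM on April 3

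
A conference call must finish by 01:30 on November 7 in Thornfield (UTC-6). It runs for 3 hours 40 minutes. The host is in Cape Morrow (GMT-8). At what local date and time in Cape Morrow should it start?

Target end time in UTC: 01:30 + 6:00 = 07:30 on Nov 7.
Subtract 3 hours and 40 minutes → start 03:50 UTC on Nov 7.
Cape Morrow is UTC−8:00: 03:50 − 8:00 = 19:50 on Nov 6.

19:50 on November 6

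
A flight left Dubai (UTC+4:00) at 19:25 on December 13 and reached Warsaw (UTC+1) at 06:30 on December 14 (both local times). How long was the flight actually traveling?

14 hours 5 minutes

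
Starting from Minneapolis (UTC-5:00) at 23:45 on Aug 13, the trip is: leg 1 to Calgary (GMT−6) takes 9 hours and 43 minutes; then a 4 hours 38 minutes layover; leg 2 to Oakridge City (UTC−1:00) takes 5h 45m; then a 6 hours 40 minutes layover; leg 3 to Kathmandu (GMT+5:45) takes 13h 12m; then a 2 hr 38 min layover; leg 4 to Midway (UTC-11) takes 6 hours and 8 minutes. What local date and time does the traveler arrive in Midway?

18:29 on August 15

Convert departure to UTC: 23:45 + 5:00 = 04:45 UTC on Aug 14.
Add 9 hours and 43 minutes leg 1 → 14:28 UTC.
Add 4 hours 38 minutes layover in Calgary → 19:06 UTC.
Add 5 hours 45 minutes leg 2 → 00:51 UTC (Aug 15).
Add 6 hours 40 minutes layover in Oakridge City → 07:31 UTC.
Add 13 hours 12 minutes leg 3 → 20:43 UTC.
Add 2 hours and 38 minutes layover in Kathmandu → 23:21 UTC.
Add 6 hours and 8 minutes leg 4 → 05:29 UTC (Aug 16).
Midway is UTC−11:00, so local arrival = 05:29 − 11:00 = 18:29 on Aug 15.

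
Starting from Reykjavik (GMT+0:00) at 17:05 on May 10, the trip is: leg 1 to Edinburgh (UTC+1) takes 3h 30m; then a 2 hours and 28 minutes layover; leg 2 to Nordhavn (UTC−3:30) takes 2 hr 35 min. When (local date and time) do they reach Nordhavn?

22:08 on May 10

Reykjavik is at UTC+0, so departure is already 17:05 UTC on May 10.
Add 3 hours 30 minutes leg 1 → 20:35 UTC.
Add 2 hours and 28 minutes layover in Edinburgh → 23:03 UTC.
Add 2 hours and 35 minutes leg 2 → 01:38 UTC (May 11).
Nordhavn is UTC−3:30, so local arrival = 01:38 − 3:30 = 22:08 on May 10.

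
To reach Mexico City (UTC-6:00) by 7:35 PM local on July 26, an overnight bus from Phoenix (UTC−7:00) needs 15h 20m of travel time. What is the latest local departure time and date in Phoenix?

3:15 AM on Jul 26

Target arrival in UTC: 7:35 PM + 6:00 = 1:35 AM on Jul 27.
Subtract 15 hours and 20 minutes → departure 10:15 AM UTC on Jul 26.
Phoenix is UTC−7:00: 10:15 AM − 7:00 = 3:15 AM on Jul 26.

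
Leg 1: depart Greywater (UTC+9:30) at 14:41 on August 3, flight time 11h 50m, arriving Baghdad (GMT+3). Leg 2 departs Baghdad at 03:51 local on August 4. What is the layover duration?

7 hours 50 minutes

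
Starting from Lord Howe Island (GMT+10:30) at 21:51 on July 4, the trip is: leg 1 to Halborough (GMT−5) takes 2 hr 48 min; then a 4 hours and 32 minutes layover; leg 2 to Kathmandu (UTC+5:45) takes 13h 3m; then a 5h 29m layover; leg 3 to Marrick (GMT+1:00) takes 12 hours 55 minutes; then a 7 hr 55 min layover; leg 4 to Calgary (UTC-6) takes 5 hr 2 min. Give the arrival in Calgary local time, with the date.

09:05 on July 6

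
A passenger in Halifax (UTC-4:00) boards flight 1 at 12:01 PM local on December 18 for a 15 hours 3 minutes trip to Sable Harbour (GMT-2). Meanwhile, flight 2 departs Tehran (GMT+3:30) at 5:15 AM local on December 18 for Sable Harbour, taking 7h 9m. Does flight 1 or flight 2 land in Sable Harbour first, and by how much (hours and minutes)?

the second, by 22 hours 10 minutes

Flight 1 in UTC: 12:01 PM + 4:00 = 4:01 PM on Dec 18.
+15 hours and 3 minutes → arrive 7:04 AM UTC on Dec 19.
Flight 2 in UTC: 5:15 AM − 3:30 = 1:45 AM on Dec 18.
+7 hours and 9 minutes → arrive 8:54 AM UTC on Dec 18.
Flight 2 lands earlier by 22 hours 10 minutes.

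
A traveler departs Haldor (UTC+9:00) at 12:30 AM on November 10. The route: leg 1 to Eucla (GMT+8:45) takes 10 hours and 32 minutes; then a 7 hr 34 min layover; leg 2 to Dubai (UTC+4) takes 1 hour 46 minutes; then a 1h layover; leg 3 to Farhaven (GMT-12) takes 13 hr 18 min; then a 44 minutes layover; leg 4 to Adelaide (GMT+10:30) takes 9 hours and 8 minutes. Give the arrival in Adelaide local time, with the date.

10:02 PM on November 11

Convert departure to UTC: 12:30 AM − 9:00 = 3:30 PM UTC on Nov 9.
Add 10 hours 32 minutes leg 1 → 2:02 AM UTC (Nov 10).
Add 7 hours 34 minutes layover in Eucla → 9:36 AM UTC.
Add 1 hour 46 minutes leg 2 → 11:22 AM UTC.
Add 1 hour layover in Dubai → 12:22 PM UTC.
Add 13 hours 18 minutes leg 3 → 1:40 AM UTC (Nov 11).
Add 44 minutes layover in Farhaven → 2:24 AM UTC.
Add 9 hours and 8 minutes leg 4 → 11:32 AM UTC.
Adelaide is UTC+10:30, so local arrival = 11:32 AM + 10:30 = 10:02 PM on Nov 11.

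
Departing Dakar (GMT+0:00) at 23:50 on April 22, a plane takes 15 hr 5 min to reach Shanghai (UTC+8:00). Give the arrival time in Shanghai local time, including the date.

Dakar is at UTC+0, so departure is already 23:50 UTC on Apr 22.
Add 15 hours and 5 minutes travel time → 14:55 UTC (Apr 23).
Shanghai is UTC+8:00, so local arrival = 14:55 + 8:00 = 22:55 on Apr 23.

22:55 on Apr 23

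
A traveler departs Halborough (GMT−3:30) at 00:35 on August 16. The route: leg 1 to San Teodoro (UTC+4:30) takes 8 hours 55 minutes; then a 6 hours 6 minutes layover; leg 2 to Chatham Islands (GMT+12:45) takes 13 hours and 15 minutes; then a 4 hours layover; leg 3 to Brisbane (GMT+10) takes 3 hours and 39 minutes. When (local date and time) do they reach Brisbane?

02:00 on August 18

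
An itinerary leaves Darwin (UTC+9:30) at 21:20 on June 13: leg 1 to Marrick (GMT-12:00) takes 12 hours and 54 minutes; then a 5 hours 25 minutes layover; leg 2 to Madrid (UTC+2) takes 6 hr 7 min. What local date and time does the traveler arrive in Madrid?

Convert departure to UTC: 21:20 − 9:30 = 11:50 UTC on Jun 13.
Add 12 hours 54 minutes leg 1 → 00:44 UTC (Jun 14).
Add 5 hours 25 minutes layover in Marrick → 06:09 UTC.
Add 6 hours 7 minutes leg 2 → 12:16 UTC.
Madrid is UTC+2:00, so local arrival = 12:16 + 2:00 = 14:16 on Jun 14.

14:16 on June 14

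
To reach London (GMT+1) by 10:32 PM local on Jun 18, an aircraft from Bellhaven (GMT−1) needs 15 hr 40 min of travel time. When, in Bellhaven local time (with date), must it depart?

4:52 AM on June 18

Target arrival in UTC: 10:32 PM − 1:00 = 9:32 PM on Jun 18.
Subtract 15 hours and 40 minutes → departure 5:52 AM UTC on Jun 18.
Bellhaven is UTC−1:00: 5:52 AM − 1:00 = 4:52 AM on Jun 18.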